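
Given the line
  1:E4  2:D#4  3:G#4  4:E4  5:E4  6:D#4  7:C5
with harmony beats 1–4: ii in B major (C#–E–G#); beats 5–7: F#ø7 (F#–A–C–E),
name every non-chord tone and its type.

The harmony at that moment is C# minor triad (C#, E, G#); D#4 is not a chord tone.
It is approached by step down from E4 and left by leap up to G#4.
Step in, leap out — an escape tone.
The harmony at that moment is F# half-diminished seventh chord (F#, A, C, E); D#4 is not a chord tone.
It is approached by step down from E4 and left by leap up to C5.
Step in, leap out — an escape tone.

D#4 (beat 2) — escape tone; D#4 (beat 6) — escape tone.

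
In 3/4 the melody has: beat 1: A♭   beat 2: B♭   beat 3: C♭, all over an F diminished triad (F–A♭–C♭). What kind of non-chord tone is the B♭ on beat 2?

The harmony at that moment is F diminished triad (F, A♭, C♭); B♭ is not a chord tone.
It is approached by step up from A♭ and left by step up to C♭.
Step in, step out in the same direction — a passing tone.

Passing tone.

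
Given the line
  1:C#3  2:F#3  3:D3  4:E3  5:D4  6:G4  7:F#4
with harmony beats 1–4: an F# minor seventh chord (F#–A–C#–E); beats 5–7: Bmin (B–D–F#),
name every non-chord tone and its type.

D3 (beat 3) — appoggiatura; G4 (beat 6) — appoggiatura.

The harmony at that moment is F# minor seventh chord (F#, A, C#, E); D3 is not a chord tone.
It is approached by leap down from F#3 and left by step up to E3.
Leap in, step out — an appoggiatura.
The harmony at that moment is B minor triad (B, D, F#); G4 is not a chord tone.
It is approached by leap up from D4 and left by step down to F#4.
Leap in, step out — an appoggiatura.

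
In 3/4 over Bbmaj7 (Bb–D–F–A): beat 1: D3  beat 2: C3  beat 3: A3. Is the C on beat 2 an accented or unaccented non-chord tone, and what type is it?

Unaccented escape tone.

The harmony at that moment is Bb major seventh chord (Bb, D, F, A); C3 is not a chord tone.
It is approached by step down from D3 and left by leap up to A3.
Step in, leap out — an escape tone.
It falls on a weak beat, so it is unaccented.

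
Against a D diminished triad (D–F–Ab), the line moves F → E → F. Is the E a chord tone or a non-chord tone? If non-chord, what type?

Non-chord tone — a neighbor tone.

The harmony at that moment is D diminished triad (D, F, Ab); E is not a chord tone.
It is approached by step down from F and left by step up to F.
Step away and step back to the same note — a neighbor tone (lower neighbor).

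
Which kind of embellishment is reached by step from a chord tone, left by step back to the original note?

Approach: by step. Departure: by step in the opposite direction, back to the starting pitch.
Stepwise on both sides but reversing to return to the same chord tone — a neighbor tone. (Had it continued onward in the same direction it would be a passing tone instead.)

Neighbor tone.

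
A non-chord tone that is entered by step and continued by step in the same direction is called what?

Approach: by step. Departure: by step, continuing in the same direction.
Stepwise on both sides with no change of direction means the note fills in the space between two different chord tones — a passing tone. (Had it turned back to its starting note it would be a neighbor tone instead.)

Passing tone.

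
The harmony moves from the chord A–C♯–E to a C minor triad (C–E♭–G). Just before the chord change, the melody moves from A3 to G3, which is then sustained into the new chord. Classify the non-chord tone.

G3 is an anticipation.

The harmony at that moment is A major triad (A, C♯, E); G3 is not a chord tone.
It is approached by step down from A3 and then sustained as the same pitch into the next harmony.
Arriving early and becoming a chord tone when the harmony changes — an anticipation.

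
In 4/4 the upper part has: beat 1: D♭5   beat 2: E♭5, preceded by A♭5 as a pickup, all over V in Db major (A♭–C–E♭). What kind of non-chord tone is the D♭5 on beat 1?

Appoggiatura.

The harmony at that moment is A♭ major triad (A♭, C, E♭); D♭5 is not a chord tone.
It is approached by leap down from A♭5 and left by step up to E♭5.
Leap in, step out, metrically accented — an appoggiatura.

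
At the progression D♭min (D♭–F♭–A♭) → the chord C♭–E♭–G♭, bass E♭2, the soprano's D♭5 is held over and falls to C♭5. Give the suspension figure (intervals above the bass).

7–6 suspension.

At the second chord the bass is E♭2. The suspended D♭5 lies a seventh above the bass; after resolving down by step to C♭5, the interval above the bass becomes a sixth.
Suspension figures are named by those two intervals: 7–6.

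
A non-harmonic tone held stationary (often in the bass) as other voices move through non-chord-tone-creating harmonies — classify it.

Approach: none. Departure: none — a single pitch is sustained while the chords change around it, passing through harmonies that do not contain it.
No melodic motion at all; the dissonance is created entirely by the moving harmonies against the stationary note — a pedal tone (pedal point).

Pedal tone.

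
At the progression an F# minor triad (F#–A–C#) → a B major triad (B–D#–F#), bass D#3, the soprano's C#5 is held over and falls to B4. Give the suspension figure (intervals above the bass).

At the second chord the bass is D#3. The suspended C#5 lies a seventh above the bass; after resolving down by step to B4, the interval above the bass becomes a sixth.
Suspension figures are named by those two intervals: 7–6.

7–6 suspension.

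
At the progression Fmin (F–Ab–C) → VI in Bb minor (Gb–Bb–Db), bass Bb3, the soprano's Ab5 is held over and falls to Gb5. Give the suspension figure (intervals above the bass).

7–6 suspension.

At the second chord the bass is Bb3. The suspended Ab5 lies a seventh above the bass; after resolving down by step to Gb5, the interval above the bass becomes a sixth.
Suspension figures are named by those two intervals: 7–6.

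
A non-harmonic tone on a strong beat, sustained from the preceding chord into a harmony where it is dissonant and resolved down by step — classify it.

Suspension.

Approach: by preparation — the pitch is first a chord tone, then held (tied or repeated) while the harmony changes under it. Departure: down by step. Metric position: strong.
A prepared dissonance that resolves downward by step — a suspension. (The same figure resolving upward would be a retardation.)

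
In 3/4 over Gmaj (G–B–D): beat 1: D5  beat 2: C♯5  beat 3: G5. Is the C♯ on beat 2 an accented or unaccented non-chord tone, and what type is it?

Unaccented escape tone.

The harmony at that moment is G major triad (G, B, D); C♯5 is not a chord tone.
It is approached by step down from D5 and left by leap up to G5.
Step in, leap out — an escape tone.
It falls on a weak beat, so it is unaccented.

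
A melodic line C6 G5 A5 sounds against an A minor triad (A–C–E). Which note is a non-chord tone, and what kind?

G5 is an appoggiatura.

The harmony at that moment is A minor triad (A, C, E); G5 is not a chord tone.
It is approached by leap down from C6 and left by step up to A5.
Leap in, step out — an appoggiatura.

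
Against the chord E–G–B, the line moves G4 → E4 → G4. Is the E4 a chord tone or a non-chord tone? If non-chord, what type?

E minor triad contains E, G, B; E is the root, so it is a chord tone.

Chord tone (the root of E minor triad).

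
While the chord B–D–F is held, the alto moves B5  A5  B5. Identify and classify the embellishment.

The harmony at that moment is B diminished triad (B, D, F); A5 is not a chord tone.
It is approached by step down from B5 and left by step up to B5.
Step away and step back to the same note — a neighbor tone (lower neighbor).

A5 is a neighbor tone.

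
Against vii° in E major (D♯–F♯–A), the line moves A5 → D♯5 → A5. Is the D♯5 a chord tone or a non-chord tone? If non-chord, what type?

D# diminished triad contains D♯, F♯, A; D♯ is the root, so it is a chord tone.

Chord tone (the root of D# diminished triad).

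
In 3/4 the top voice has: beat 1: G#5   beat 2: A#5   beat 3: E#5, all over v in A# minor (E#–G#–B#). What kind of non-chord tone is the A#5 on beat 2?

Escape tone.

The harmony at that moment is E# minor triad (E#, G#, B#); A#5 is not a chord tone.
It is approached by step up from G#5 and left by leap down to E#5.
Step in, leap out, on a weak beat — an escape tone.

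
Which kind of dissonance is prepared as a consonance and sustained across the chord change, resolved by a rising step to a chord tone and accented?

Retardation.

Approach: by preparation — the pitch is first a chord tone, then held (tied or repeated) while the harmony changes under it. Departure: up by step. Metric position: strong.
A prepared dissonance that resolves upward by step — a retardation. (The same figure resolving downward would be a suspension.)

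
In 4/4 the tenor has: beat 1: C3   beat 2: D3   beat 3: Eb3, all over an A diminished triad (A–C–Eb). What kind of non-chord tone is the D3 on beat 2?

The harmony at that moment is A diminished triad (A, C, Eb); D3 is not a chord tone.
It is approached by step up from C3 and left by step up to Eb3.
Step in, step out in the same direction — a passing tone.

Passing tone.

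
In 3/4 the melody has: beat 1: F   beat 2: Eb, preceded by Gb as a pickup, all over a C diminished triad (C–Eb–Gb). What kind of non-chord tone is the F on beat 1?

Passing tone.

The harmony at that moment is C diminished triad (C, Eb, Gb); F is not a chord tone.
It is approached by step down from Gb and left by step down to Eb.
Step in, step out in the same direction — a passing tone.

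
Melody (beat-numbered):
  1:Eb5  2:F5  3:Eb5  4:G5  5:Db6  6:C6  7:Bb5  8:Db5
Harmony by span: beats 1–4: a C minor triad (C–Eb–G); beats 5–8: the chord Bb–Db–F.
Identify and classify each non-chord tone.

F5 (beat 2) — neighbor tone; C6 (beat 6) — passing tone.

The harmony at that moment is C minor triad (C, Eb, G); F5 is not a chord tone.
It is approached by step up from Eb5 and left by step down to Eb5.
Step away and step back to the same note — a neighbor tone (upper neighbor).
The harmony at that moment is Bb minor triad (Bb, Db, F); C6 is not a chord tone.
It is approached by step down from Db6 and left by step down to Bb5.
Step in, step out in the same direction — a passing tone.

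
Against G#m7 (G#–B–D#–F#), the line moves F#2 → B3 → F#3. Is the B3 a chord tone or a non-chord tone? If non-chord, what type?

G# minor seventh chord contains G#, B, D#, F#; B is the third, so it is a chord tone.

Chord tone (the third of G# minor seventh chord).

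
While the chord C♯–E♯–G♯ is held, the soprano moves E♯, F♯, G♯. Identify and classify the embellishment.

The harmony at that moment is C♯ major triad (C♯, E♯, G♯); F♯ is not a chord tone.
It is approached by step up from E♯ and left by step up to G♯.
Step in, step out in the same direction — a passing tone.

F♯ is a passing tone.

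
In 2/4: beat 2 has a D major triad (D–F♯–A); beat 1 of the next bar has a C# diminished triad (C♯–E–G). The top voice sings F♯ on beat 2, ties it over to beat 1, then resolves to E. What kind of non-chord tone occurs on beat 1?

Suspension.

The harmony at that moment is C♯ diminished triad (C♯, E, G); F♯ is not a chord tone.
It is held over (the same pitch as the preceding F♯) and left by step down to E.
Held over from the previous chord and resolving down by step — a suspension.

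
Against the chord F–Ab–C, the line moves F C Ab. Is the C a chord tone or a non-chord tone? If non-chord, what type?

Chord tone (the fifth of F minor triad).

F minor triad contains F, Ab, C; C is the fifth, so it is a chord tone.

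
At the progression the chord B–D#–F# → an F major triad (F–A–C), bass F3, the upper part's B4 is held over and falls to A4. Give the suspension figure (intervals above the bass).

4–3 suspension.

At the second chord the bass is F3. The suspended B4 lies a fourth above the bass; after resolving down by step to A4, the interval above the bass becomes a third.
Suspension figures are named by those two intervals: 4–3.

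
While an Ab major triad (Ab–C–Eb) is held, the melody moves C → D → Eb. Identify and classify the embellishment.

D is a passing tone.

The harmony at that moment is Ab major triad (Ab, C, Eb); D is not a chord tone.
It is approached by step up from C and left by step up to Eb.
Step in, step out in the same direction — a passing tone.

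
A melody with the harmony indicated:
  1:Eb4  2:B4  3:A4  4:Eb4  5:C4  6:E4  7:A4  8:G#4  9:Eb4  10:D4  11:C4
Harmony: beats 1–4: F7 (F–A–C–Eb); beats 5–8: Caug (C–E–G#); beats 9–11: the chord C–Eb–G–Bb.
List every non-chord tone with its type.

The harmony at that moment is F dominant seventh chord (F, A, C, Eb); B4 is not a chord tone.
It is approached by leap up from Eb4 and left by step down to A4.
Leap in, step out — an appoggiatura.
The harmony at that moment is C augmented triad (C, E, G#); A4 is not a chord tone.
It is approached by leap up from E4 and left by step down to G#4.
Leap in, step out — an appoggiatura.
The harmony at that moment is C minor seventh chord (C, Eb, G, Bb); D4 is not a chord tone.
It is approached by step down from Eb4 and left by step down to C4.
Step in, step out in the same direction — a passing tone.

B4 (beat 2) — appoggiatura; A4 (beat 7) — appoggiatura; D4 (beat 10) — passing tone.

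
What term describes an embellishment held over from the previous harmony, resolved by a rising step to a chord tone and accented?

Approach: by preparation — the pitch is first a chord tone, then held (tied or repeated) while the harmony changes under it. Departure: up by step. Metric position: strong.
A prepared dissonance that resolves upward by step — a retardation. (The same figure resolving downward would be a suspension.)

Retardation.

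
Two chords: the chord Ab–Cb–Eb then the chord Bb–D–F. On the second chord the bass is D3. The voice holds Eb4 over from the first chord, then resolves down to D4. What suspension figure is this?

At the second chord the bass is D3. The suspended Eb4 lies a ninth above the bass; after resolving down by step to D4, the interval above the bass becomes an octave.
Suspension figures are named by those two intervals: 9–8.

9–8 suspension.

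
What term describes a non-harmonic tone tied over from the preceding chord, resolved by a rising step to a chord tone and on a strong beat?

Retardation.

Approach: by preparation — the pitch is first a chord tone, then held (tied or repeated) while the harmony changes under it. Departure: up by step. Metric position: strong.
A prepared dissonance that resolves upward by step — a retardation. (The same figure resolving downward would be a suspension.)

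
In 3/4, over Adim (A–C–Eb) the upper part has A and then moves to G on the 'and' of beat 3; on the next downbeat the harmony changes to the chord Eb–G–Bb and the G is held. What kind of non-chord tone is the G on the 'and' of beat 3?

Anticipation.

The harmony at that moment is A diminished triad (A, C, Eb); G is not a chord tone.
It is approached by step down from A and then sustained as the same pitch into the next harmony.
Arriving early and becoming a chord tone when the harmony changes — an anticipation.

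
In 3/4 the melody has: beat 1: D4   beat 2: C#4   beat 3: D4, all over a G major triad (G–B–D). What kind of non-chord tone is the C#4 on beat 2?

Lower neighbor tone.

The harmony at that moment is G major triad (G, B, D); C#4 is not a chord tone.
It is approached by step down from D4 and left by step up to D4.
Step away and step back to the same note — a neighbor tone (lower neighbor).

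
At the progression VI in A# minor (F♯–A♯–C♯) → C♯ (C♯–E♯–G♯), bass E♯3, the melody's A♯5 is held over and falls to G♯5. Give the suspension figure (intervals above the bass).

4–3 suspension.

At the second chord the bass is E♯3. The suspended A♯5 lies a fourth above the bass; after resolving down by step to G♯5, the interval above the bass becomes a third.
Suspension figures are named by those two intervals: 4–3.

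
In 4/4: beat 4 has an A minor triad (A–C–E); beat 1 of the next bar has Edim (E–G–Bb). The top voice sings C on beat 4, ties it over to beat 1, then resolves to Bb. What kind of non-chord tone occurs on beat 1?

The harmony at that moment is E diminished triad (E, G, Bb); C is not a chord tone.
It is held over (the same pitch as the preceding C) and left by step down to Bb.
Held over from the previous chord and resolving down by step — a suspension.

Suspension.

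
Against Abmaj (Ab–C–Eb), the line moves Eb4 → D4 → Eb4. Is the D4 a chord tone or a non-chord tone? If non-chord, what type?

Non-chord tone — a neighbor tone.

The harmony at that moment is Ab major triad (Ab, C, Eb); D4 is not a chord tone.
It is approached by step down from Eb4 and left by step up to Eb4.
Step away and step back to the same note — a neighbor tone (lower neighbor).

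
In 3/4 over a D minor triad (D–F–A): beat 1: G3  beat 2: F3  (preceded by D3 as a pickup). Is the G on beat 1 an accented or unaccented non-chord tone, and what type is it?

Accented appoggiatura.

The harmony at that moment is D minor triad (D, F, A); G3 is not a chord tone.
It is approached by leap up from D3 and left by step down to F3.
Leap in, step out — an appoggiatura.
It falls on the downbeat, so it is accented.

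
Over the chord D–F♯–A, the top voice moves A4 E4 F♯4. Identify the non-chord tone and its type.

The harmony at that moment is D major triad (D, F♯, A); E4 is not a chord tone.
It is approached by leap down from A4 and left by step up to F♯4.
Leap in, step out — an appoggiatura.

E4 is an appoggiatura.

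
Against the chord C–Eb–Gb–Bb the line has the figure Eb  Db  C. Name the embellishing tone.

Db is a passing tone.

The harmony at that moment is C half-diminished seventh chord (C, Eb, Gb, Bb); Db is not a chord tone.
It is approached by step down from Eb and left by step down to C.
Step in, step out in the same direction — a passing tone.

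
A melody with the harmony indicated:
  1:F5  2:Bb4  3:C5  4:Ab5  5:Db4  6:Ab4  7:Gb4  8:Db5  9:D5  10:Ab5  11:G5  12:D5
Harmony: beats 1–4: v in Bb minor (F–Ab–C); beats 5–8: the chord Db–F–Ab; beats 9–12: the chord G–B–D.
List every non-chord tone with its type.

The harmony at that moment is F minor triad (F, Ab, C); Bb4 is not a chord tone.
It is approached by leap down from F5 and left by step up to C5.
Leap in, step out — an appoggiatura.
The harmony at that moment is Db major triad (Db, F, Ab); Gb4 is not a chord tone.
It is approached by step down from Ab4 and left by leap up to Db5.
Step in, leap out — an escape tone.
The harmony at that moment is G major triad (G, B, D); Ab5 is not a chord tone.
It is approached by leap up from D5 and left by step down to G5.
Leap in, step out — an appoggiatura.

Bb4 (beat 2) — appoggiatura; Gb4 (beat 7) — escape tone; Ab5 (beat 10) — appoggiatura.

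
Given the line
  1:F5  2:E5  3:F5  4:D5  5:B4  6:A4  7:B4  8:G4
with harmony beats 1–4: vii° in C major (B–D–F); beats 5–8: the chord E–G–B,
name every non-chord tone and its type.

E5 (beat 2) — neighbor tone; A4 (beat 6) — neighbor tone.

The harmony at that moment is B diminished triad (B, D, F); E5 is not a chord tone.
It is approached by step down from F5 and left by step up to F5.
Step away and step back to the same note — a neighbor tone (lower neighbor).
The harmony at that moment is E minor triad (E, G, B); A4 is not a chord tone.
It is approached by step down from B4 and left by step up to B4.
Step away and step back to the same note — a neighbor tone (lower neighbor).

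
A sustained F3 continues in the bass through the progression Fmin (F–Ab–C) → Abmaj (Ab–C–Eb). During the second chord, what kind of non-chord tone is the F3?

The harmony at that moment is Ab major triad (Ab, C, Eb); F3 is not a chord tone.
It is held over (the same pitch as the preceding F3) and then sustained as the same pitch into the next harmony.
Sustained through a change of harmony — a pedal tone.

Pedal tone (pedal point).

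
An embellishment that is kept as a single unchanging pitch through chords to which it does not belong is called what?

Approach: none. Departure: none — a single pitch is sustained while the chords change around it, passing through harmonies that do not contain it.
No melodic motion at all; the dissonance is created entirely by the moving harmonies against the stationary note — a pedal tone (pedal point).

Pedal tone.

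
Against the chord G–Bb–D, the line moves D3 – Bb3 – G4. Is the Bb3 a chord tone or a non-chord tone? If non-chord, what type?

G minor triad contains G, Bb, D; Bb is the third, so it is a chord tone.

Chord tone (the third of G minor triad).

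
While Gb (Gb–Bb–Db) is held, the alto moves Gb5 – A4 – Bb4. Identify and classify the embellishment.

The harmony at that moment is Gb major triad (Gb, Bb, Db); A4 is not a chord tone.
It is approached by leap down from Gb5 and left by step up to Bb4.
Leap in, step out — an appoggiatura.

A4 is an appoggiatura.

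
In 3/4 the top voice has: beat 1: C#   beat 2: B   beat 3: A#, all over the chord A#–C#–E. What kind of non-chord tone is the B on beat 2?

Passing tone.

The harmony at that moment is A# diminished triad (A#, C#, E); B is not a chord tone.
It is approached by step down from C# and left by step down to A#.
Step in, step out in the same direction — a passing tone.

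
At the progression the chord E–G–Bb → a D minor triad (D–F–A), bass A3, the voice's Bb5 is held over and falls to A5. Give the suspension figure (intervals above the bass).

At the second chord the bass is A3. The suspended Bb5 lies a ninth above the bass; after resolving down by step to A5, the interval above the bass becomes an octave.
Suspension figures are named by those two intervals: 9–8.

9–8 suspension.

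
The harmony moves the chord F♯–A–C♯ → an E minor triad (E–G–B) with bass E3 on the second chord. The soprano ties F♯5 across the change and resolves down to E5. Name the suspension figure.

At the second chord the bass is E3. The suspended F♯5 lies a ninth above the bass; after resolving down by step to E5, the interval above the bass becomes an octave.
Suspension figures are named by those two intervals: 9–8.

9–8 suspension.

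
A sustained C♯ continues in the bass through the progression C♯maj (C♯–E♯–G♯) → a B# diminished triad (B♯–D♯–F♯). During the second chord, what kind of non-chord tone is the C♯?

The harmony at that moment is B♯ diminished triad (B♯, D♯, F♯); C♯ is not a chord tone.
It is held over (the same pitch as the preceding C♯) and then sustained as the same pitch into the next harmony.
Sustained through a change of harmony — a pedal tone.

Pedal tone (pedal point).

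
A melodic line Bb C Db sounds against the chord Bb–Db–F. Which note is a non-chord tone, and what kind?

C is a passing tone.

The harmony at that moment is Bb minor triad (Bb, Db, F); C is not a chord tone.
It is approached by step up from Bb and left by step up to Db.
Step in, step out in the same direction — a passing tone.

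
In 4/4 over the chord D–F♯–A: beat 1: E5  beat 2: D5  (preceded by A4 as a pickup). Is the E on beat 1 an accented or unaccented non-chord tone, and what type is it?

The harmony at that moment is D major triad (D, F♯, A); E5 is not a chord tone.
It is approached by leap up from A4 and left by step down to D5.
Leap in, step out — an appoggiatura.
It falls on the downbeat, so it is accented.

Accented appoggiatura.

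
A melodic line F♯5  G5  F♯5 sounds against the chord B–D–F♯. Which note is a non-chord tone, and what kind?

The harmony at that moment is B minor triad (B, D, F♯); G5 is not a chord tone.
It is approached by step up from F♯5 and left by step down to F♯5.
Step away and step back to the same note — a neighbor tone (upper neighbor).

G5 is a neighbor tone.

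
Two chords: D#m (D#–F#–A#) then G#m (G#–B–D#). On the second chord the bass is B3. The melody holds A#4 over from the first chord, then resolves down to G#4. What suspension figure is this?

At the second chord the bass is B3. The suspended A#4 lies a seventh above the bass; after resolving down by step to G#4, the interval above the bass becomes a sixth.
Suspension figures are named by those two intervals: 7–6.

7–6 suspension.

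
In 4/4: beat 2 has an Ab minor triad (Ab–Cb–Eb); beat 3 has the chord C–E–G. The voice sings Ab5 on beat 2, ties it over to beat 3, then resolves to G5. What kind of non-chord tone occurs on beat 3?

Suspension.

The harmony at that moment is C major triad (C, E, G); Ab5 is not a chord tone.
It is held over (the same pitch as the preceding Ab5) and left by step down to G5.
Held over from the previous chord and resolving down by step — a suspension.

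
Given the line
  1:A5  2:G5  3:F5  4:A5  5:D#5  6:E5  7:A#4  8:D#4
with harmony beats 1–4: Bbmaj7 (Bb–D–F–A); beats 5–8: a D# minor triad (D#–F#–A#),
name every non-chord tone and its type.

G5 (beat 2) — passing tone; E5 (beat 6) — escape tone.

The harmony at that moment is Bb major seventh chord (Bb, D, F, A); G5 is not a chord tone.
It is approached by step down from A5 and left by step down to F5.
Step in, step out in the same direction — a passing tone.
The harmony at that moment is D# minor triad (D#, F#, A#); E5 is not a chord tone.
It is approached by step up from D#5 and left by leap down to A#4.
Step in, leap out — an escape tone.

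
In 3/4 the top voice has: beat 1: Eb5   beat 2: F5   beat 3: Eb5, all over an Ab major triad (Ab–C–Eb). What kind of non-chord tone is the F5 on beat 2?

Upper neighbor tone.

The harmony at that moment is Ab major triad (Ab, C, Eb); F5 is not a chord tone.
It is approached by step up from Eb5 and left by step down to Eb5.
Step away and step back to the same note — a neighbor tone (upper neighbor).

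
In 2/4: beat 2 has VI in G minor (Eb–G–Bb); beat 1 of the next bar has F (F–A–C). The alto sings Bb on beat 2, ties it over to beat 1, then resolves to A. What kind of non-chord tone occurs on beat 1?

The harmony at that moment is F major triad (F, A, C); Bb is not a chord tone.
It is held over (the same pitch as the preceding Bb) and left by step down to A.
Held over from the previous chord and resolving down by step — a suspension.

Suspension.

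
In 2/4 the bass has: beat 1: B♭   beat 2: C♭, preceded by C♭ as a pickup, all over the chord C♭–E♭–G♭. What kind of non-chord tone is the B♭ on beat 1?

Lower neighbor tone.

The harmony at that moment is C♭ major triad (C♭, E♭, G♭); B♭ is not a chord tone.
It is approached by step down from C♭ and left by step up to C♭.
Step away and step back to the same note — a neighbor tone (lower neighbor).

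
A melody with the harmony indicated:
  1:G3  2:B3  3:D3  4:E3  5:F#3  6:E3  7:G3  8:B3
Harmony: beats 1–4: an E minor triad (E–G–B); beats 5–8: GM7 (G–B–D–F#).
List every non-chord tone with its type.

The harmony at that moment is E minor triad (E, G, B); D3 is not a chord tone.
It is approached by leap down from B3 and left by step up to E3.
Leap in, step out — an appoggiatura.
The harmony at that moment is G major seventh chord (G, B, D, F#); E3 is not a chord tone.
It is approached by step down from F#3 and left by leap up to G3.
Step in, leap out — an escape tone.

D3 (beat 3) — appoggiatura; E3 (beat 6) — escape tone.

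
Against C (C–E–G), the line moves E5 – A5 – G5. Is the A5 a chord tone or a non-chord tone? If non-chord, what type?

The harmony at that moment is C major triad (C, E, G); A5 is not a chord tone.
It is approached by leap up from E5 and left by step down to G5.
Leap in, step out — an appoggiatura.

Non-chord tone — an appoggiatura.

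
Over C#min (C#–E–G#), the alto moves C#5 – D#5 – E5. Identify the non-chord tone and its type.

D#5 is a passing tone.

The harmony at that moment is C# minor triad (C#, E, G#); D#5 is not a chord tone.
It is approached by step up from C#5 and left by step up to E5.
Step in, step out in the same direction — a passing tone.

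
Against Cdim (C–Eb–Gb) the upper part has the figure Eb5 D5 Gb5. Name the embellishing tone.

The harmony at that moment is C diminished triad (C, Eb, Gb); D5 is not a chord tone.
It is approached by step down from Eb5 and left by leap up to Gb5.
Step in, leap out — an escape tone.

D5 is an escape tone.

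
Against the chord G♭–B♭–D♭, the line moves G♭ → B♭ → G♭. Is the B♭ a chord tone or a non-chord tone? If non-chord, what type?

Gb major triad contains G♭, B♭, D♭; B♭ is the third, so it is a chord tone.

Chord tone (the third of Gb major triad).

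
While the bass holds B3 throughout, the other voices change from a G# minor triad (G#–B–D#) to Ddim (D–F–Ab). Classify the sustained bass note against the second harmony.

The harmony at that moment is D diminished triad (D, F, Ab); B3 is not a chord tone.
It is held over (the same pitch as the preceding B3) and then sustained as the same pitch into the next harmony.
Sustained through a change of harmony — a pedal tone.

Pedal tone (pedal point).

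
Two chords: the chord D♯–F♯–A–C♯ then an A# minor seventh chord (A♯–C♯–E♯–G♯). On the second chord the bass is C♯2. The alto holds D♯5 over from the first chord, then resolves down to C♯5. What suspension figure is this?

9–8 suspension.

At the second chord the bass is C♯2. The suspended D♯5 lies a ninth above the bass; after resolving down by step to C♯5, the interval above the bass becomes an octave.
Suspension figures are named by those two intervals: 9–8.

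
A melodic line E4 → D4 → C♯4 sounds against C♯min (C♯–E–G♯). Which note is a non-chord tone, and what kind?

The harmony at that moment is C♯ minor triad (C♯, E, G♯); D4 is not a chord tone.
It is approached by step down from E4 and left by step down to C♯4.
Step in, step out in the same direction — a passing tone.

D4 is a passing tone.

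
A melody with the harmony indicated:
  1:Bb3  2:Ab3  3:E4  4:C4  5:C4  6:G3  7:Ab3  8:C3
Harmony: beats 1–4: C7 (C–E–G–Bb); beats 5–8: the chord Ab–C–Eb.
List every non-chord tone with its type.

Ab3 (beat 2) — escape tone; G3 (beat 6) — appoggiatura.

The harmony at that moment is C dominant seventh chord (C, E, G, Bb); Ab3 is not a chord tone.
It is approached by step down from Bb3 and left by leap up to E4.
Step in, leap out — an escape tone.
The harmony at that moment is Ab major triad (Ab, C, Eb); G3 is not a chord tone.
It is approached by leap down from C4 and left by step up to Ab3.
Leap in, step out — an appoggiatura.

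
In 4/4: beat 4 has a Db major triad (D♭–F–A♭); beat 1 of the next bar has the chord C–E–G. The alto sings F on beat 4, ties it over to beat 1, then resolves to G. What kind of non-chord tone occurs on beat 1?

Retardation.

The harmony at that moment is C major triad (C, E, G); F is not a chord tone.
It is held over (the same pitch as the preceding F) and left by step up to G.
Held over from the previous chord and resolving up by step — a retardation.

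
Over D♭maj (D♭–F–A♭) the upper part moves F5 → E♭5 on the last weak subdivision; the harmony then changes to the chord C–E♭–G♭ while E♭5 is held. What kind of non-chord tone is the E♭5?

The harmony at that moment is D♭ major triad (D♭, F, A♭); E♭5 is not a chord tone.
It is approached by step down from F5 and then sustained as the same pitch into the next harmony.
Arriving early and becoming a chord tone when the harmony changes — an anticipation.

E♭5 is an anticipation.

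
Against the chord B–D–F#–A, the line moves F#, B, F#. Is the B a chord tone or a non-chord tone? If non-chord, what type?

B minor seventh chord contains B, D, F#, A; B is the root, so it is a chord tone.

Chord tone (the root of B minor seventh chord).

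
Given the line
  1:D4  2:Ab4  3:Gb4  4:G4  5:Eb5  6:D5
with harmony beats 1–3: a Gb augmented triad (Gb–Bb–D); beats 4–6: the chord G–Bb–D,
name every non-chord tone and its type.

Ab4 (beat 2) — appoggiatura; Eb5 (beat 5) — appoggiatura.

The harmony at that moment is Gb augmented triad (Gb, Bb, D); Ab4 is not a chord tone.
It is approached by leap up from D4 and left by step down to Gb4.
Leap in, step out — an appoggiatura.
The harmony at that moment is G minor triad (G, Bb, D); Eb5 is not a chord tone.
It is approached by leap up from G4 and left by step down to D5.
Leap in, step out — an appoggiatura.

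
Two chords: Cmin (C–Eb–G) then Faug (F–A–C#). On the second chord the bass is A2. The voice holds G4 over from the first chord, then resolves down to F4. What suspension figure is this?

7–6 suspension.

At the second chord the bass is A2. The suspended G4 lies a seventh above the bass; after resolving down by step to F4, the interval above the bass becomes a sixth.
Suspension figures are named by those two intervals: 7–6.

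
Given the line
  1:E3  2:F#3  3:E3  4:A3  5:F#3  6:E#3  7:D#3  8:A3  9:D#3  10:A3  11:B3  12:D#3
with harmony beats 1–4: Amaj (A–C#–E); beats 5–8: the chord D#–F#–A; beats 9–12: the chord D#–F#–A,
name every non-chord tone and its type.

The harmony at that moment is A major triad (A, C#, E); F#3 is not a chord tone.
It is approached by step up from E3 and left by step down to E3.
Step away and step back to the same note — a neighbor tone (upper neighbor).
The harmony at that moment is D# diminished triad (D#, F#, A); E#3 is not a chord tone.
It is approached by step down from F#3 and left by step down to D#3.
Step in, step out in the same direction — a passing tone.
The harmony at that moment is D# diminished triad (D#, F#, A); B3 is not a chord tone.
It is approached by step up from A3 and left by leap down to D#3.
Step in, leap out — an escape tone.

F#3 (beat 2) — neighbor tone; E#3 (beat 6) — passing tone; B3 (beat 11) — escape tone.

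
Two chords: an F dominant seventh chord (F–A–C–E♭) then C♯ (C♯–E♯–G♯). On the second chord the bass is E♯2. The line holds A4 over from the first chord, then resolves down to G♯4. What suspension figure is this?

4–3 suspension.

At the second chord the bass is E♯2. The suspended A4 lies a fourth above the bass; after resolving down by step to G♯4, the interval above the bass becomes a third.
Suspension figures are named by those two intervals: 4–3.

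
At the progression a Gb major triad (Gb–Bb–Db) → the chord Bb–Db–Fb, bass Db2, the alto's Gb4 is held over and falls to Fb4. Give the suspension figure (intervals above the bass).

At the second chord the bass is Db2. The suspended Gb4 lies a fourth above the bass; after resolving down by step to Fb4, the interval above the bass becomes a third.
Suspension figures are named by those two intervals: 4–3.

4–3 suspension.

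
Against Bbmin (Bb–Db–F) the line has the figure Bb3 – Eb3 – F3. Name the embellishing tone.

The harmony at that moment is Bb minor triad (Bb, Db, F); Eb3 is not a chord tone.
It is approached by leap down from Bb3 and left by step up to F3.
Leap in, step out — an appoggiatura.

Eb3 is an appoggiatura.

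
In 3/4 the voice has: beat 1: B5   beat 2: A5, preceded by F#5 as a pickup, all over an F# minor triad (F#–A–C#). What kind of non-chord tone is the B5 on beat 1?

Appoggiatura.

The harmony at that moment is F# minor triad (F#, A, C#); B5 is not a chord tone.
It is approached by leap up from F#5 and left by step down to A5.
Leap in, step out, metrically accented — an appoggiatura.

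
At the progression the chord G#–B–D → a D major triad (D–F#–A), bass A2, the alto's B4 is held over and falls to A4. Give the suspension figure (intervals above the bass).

At the second chord the bass is A2. The suspended B4 lies a ninth above the bass; after resolving down by step to A4, the interval above the bass becomes an octave.
Suspension figures are named by those two intervals: 9–8.

9–8 suspension.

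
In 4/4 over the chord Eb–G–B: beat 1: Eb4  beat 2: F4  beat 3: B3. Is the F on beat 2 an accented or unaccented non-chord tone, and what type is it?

Unaccented escape tone.

The harmony at that moment is Eb augmented triad (Eb, G, B); F4 is not a chord tone.
It is approached by step up from Eb4 and left by leap down to B3.
Step in, leap out — an escape tone.
It falls on a weak beat, so it is unaccented.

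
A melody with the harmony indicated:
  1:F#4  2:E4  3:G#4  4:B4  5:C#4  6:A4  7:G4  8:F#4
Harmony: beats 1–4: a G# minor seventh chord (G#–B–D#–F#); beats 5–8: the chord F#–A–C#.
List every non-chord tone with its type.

The harmony at that moment is G# minor seventh chord (G#, B, D#, F#); E4 is not a chord tone.
It is approached by step down from F#4 and left by leap up to G#4.
Step in, leap out — an escape tone.
The harmony at that moment is F# minor triad (F#, A, C#); G4 is not a chord tone.
It is approached by step down from A4 and left by step down to F#4.
Step in, step out in the same direction — a passing tone.

E4 (beat 2) — escape tone; G4 (beat 7) — passing tone.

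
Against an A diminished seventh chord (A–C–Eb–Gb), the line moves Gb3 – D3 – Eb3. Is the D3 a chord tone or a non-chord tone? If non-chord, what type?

The harmony at that moment is A diminished seventh chord (A, C, Eb, Gb); D3 is not a chord tone.
It is approached by leap down from Gb3 and left by step up to Eb3.
Leap in, step out — an appoggiatura.

Non-chord tone — an appoggiatura.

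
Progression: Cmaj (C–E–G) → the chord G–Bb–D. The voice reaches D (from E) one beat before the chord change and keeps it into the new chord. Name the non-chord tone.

The harmony at that moment is C major triad (C, E, G); D is not a chord tone.
It is approached by step down from E and then sustained as the same pitch into the next harmony.
Arriving early and becoming a chord tone when the harmony changes — an anticipation.

D is an anticipation.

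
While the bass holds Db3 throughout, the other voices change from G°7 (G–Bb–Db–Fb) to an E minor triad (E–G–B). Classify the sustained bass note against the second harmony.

Pedal tone (pedal point).

The harmony at that moment is E minor triad (E, G, B); Db3 is not a chord tone.
It is held over (the same pitch as the preceding Db3) and then sustained as the same pitch into the next harmony.
Sustained through a change of harmony — a pedal tone.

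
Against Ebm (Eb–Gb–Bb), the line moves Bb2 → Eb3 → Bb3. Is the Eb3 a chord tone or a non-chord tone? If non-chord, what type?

Eb minor triad contains Eb, Gb, Bb; Eb is the root, so it is a chord tone.

Chord tone (the root of Eb minor triad).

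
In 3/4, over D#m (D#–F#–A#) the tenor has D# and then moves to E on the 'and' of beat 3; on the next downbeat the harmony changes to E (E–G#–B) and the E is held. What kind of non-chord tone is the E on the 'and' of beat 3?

Anticipation.

The harmony at that moment is D# minor triad (D#, F#, A#); E is not a chord tone.
It is approached by step up from D# and then sustained as the same pitch into the next harmony.
Arriving early and becoming a chord tone when the harmony changes — an anticipation.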